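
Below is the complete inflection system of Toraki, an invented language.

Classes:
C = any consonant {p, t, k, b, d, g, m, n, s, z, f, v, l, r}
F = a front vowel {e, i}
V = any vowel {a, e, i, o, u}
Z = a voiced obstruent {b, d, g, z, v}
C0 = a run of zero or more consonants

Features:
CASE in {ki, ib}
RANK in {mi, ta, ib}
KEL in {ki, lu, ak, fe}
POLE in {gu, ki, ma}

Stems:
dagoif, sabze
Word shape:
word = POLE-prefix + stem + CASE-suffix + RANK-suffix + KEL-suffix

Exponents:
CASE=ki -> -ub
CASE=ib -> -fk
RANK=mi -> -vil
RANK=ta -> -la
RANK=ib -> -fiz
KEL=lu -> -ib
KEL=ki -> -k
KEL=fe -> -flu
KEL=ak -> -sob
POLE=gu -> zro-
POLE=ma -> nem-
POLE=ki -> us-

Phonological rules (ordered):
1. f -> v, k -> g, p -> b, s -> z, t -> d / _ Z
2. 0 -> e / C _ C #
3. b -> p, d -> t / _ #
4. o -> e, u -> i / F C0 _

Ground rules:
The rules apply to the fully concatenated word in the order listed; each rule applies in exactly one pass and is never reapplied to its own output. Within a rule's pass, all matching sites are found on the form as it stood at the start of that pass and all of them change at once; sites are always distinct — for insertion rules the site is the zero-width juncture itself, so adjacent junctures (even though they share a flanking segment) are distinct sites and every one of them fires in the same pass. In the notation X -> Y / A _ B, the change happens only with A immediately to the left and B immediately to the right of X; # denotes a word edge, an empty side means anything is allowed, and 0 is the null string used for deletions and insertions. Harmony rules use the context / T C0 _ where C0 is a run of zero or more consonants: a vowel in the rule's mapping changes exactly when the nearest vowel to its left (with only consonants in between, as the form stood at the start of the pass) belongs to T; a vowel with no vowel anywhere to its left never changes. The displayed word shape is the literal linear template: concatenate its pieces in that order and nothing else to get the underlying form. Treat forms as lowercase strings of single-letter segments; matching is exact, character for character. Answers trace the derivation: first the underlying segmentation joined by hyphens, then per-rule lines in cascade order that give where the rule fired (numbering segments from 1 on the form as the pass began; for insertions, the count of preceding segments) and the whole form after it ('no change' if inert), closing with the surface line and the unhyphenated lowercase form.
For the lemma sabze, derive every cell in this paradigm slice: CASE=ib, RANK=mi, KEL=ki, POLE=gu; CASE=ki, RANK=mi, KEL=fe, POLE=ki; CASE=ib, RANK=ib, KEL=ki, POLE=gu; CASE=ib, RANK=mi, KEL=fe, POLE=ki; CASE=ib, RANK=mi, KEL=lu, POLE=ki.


cell CASE=ib, RANK=mi, KEL=ki, POLE=gu:
underlying: zro-sabze-fk-vil-k
1. f -> v, k -> g, p -> b, s -> z, t -> d / _ Z: fires at position(s) 10: zrosabzefgvilk
2. 0 -> e / C _ C #: inserts after position(s) 13: zrosabzefgvilek
3. b -> p, d -> t / _ #: no change
4. o -> e, u -> i / F C0 _: no change
surface: zrosabzefgvilek

cell CASE=ki, RANK=mi, KEL=fe, POLE=ki:
underlying: us-sabze-ub-vil-flu
1. f -> v, k -> g, p -> b, s -> z, t -> d / _ Z: no change
2. 0 -> e / C _ C #: no change
3. b -> p, d -> t / _ #: no change
4. o -> e, u -> i / F C0 _: fires at position(s) 8, 15: ussabzeibvilfli
surface: ussabzeibvilfli

cell CASE=ib, RANK=ib, KEL=ki, POLE=gu:
underlying: zro-sabze-fk-fiz-k
1. f -> v, k -> g, p -> b, s -> z, t -> d / _ Z: no change
2. 0 -> e / C _ C #: inserts after position(s) 13: zrosabzefkfizek
3. b -> p, d -> t / _ #: no change
4. o -> e, u -> i / F C0 _: no change
surface: zrosabzefkfizek

cell CASE=ib, RANK=mi, KEL=fe, POLE=ki:
underlying: us-sabze-fk-vil-flu
1. f -> v, k -> g, p -> b, s -> z, t -> d / _ Z: fires at position(s) 9: ussabzefgvilflu
2. 0 -> e / C _ C #: no change
3. b -> p, d -> t / _ #: no change
4. o -> e, u -> i / F C0 _: fires at position(s) 15: ussabzefgvilfli
surface: ussabzefgvilfli

cell CASE=ib, RANK=mi, KEL=lu, POLE=ki:
underlying: us-sabze-fk-vil-ib
1. f -> v, k -> g, p -> b, s -> z, t -> d / _ Z: fires at position(s) 9: ussabzefgvilib
2. 0 -> e / C _ C #: no change
3. b -> p, d -> t / _ #: fires at position(s) 14: ussabzefgvilip
4. o -> e, u -> i / F C0 _: no change
surface: ussabzefgvilip


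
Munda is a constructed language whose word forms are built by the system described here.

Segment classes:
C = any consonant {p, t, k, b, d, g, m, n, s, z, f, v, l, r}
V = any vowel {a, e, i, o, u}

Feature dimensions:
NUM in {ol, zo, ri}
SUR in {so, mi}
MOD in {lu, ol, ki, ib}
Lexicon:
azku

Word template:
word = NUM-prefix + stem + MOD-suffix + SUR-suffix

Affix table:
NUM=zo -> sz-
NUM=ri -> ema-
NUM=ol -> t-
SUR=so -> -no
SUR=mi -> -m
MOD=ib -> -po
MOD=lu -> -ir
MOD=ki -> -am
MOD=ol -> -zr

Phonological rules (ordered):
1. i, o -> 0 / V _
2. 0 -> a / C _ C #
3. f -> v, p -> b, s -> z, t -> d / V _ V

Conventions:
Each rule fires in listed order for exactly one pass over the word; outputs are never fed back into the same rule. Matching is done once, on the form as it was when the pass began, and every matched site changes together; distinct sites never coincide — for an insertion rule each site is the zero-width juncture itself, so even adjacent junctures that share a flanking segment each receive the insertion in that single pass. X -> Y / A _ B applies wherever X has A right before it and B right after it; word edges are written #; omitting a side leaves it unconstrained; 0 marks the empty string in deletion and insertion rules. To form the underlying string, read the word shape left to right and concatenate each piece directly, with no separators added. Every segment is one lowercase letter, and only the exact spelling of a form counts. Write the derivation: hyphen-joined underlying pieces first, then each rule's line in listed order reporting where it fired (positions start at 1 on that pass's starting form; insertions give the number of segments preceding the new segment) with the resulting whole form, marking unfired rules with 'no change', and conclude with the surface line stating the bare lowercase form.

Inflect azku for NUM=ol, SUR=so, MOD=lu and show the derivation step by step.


underlying: t-azku-ir-no
1. i, o -> 0 / V _: fires at position(s) 6: tazkurno
2. 0 -> a / C _ C #: no change
3. f -> v, p -> b, s -> z, t -> d / V _ V: no change
surface: tazkurno


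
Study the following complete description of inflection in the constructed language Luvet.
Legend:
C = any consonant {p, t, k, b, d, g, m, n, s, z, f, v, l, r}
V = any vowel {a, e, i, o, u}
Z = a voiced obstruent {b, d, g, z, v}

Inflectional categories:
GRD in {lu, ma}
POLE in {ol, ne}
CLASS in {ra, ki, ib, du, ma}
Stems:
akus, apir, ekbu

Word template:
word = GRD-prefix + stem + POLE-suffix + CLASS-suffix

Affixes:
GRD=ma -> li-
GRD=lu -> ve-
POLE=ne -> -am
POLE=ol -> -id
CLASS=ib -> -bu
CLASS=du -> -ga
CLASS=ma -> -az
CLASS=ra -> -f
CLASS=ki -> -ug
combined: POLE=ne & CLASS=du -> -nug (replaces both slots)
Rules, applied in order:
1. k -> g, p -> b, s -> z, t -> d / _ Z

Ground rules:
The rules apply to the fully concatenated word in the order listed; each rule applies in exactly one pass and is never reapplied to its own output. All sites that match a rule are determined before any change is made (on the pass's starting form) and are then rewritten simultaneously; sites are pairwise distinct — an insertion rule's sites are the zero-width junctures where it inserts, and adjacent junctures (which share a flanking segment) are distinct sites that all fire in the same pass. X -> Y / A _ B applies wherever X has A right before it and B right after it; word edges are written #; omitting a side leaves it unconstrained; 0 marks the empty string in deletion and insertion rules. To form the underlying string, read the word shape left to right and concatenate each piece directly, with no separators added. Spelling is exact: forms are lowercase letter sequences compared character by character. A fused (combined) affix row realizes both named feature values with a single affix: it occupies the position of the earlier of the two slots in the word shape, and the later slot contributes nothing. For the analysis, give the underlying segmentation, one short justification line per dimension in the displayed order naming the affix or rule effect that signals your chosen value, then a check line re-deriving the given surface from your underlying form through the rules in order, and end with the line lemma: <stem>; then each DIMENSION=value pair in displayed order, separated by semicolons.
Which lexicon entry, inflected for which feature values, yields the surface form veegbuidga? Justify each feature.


underlying: ve-ekbu-id-ga
GRD=lu - signalled by the affix ve-
POLE=ol - signalled by the affix -id
CLASS=du - signalled by the affix -ga
check: veekbuidga -> veegbuidga
lemma: ekbu; GRD=lu; POLE=ol; CLASS=du


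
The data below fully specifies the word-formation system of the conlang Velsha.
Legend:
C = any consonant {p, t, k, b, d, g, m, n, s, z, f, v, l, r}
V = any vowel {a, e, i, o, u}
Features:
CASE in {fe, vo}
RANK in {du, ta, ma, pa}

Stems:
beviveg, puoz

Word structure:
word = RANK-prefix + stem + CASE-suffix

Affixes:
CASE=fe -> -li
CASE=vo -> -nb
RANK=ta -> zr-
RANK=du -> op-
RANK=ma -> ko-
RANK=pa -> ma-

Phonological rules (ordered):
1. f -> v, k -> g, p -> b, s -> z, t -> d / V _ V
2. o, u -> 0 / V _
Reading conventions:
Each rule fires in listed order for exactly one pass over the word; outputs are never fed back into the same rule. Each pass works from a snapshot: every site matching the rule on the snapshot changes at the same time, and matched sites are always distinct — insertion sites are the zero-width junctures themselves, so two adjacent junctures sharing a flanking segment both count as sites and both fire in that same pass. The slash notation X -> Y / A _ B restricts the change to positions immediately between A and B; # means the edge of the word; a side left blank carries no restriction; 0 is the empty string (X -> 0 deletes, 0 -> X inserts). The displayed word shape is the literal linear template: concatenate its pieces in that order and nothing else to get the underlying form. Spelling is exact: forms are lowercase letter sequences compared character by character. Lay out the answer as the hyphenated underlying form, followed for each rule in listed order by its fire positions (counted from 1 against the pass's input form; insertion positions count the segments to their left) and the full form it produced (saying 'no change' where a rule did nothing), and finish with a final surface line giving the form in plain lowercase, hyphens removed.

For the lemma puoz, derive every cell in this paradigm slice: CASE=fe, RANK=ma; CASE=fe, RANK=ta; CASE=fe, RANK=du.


cell CASE=fe, RANK=ma:
underlying: ko-puoz-li
1. f -> v, k -> g, p -> b, s -> z, t -> d / V _ V: fires at position(s) 3: kobuozli
2. o, u -> 0 / V _: fires at position(s) 5: kobuzli
surface: kobuzli

cell CASE=fe, RANK=ta:
underlying: zr-puoz-li
1. f -> v, k -> g, p -> b, s -> z, t -> d / V _ V: no change
2. o, u -> 0 / V _: fires at position(s) 5: zrpuzli
surface: zrpuzli

cell CASE=fe, RANK=du:
underlying: op-puoz-li
1. f -> v, k -> g, p -> b, s -> z, t -> d / V _ V: no change
2. o, u -> 0 / V _: fires at position(s) 5: oppuzli
surface: oppuzli


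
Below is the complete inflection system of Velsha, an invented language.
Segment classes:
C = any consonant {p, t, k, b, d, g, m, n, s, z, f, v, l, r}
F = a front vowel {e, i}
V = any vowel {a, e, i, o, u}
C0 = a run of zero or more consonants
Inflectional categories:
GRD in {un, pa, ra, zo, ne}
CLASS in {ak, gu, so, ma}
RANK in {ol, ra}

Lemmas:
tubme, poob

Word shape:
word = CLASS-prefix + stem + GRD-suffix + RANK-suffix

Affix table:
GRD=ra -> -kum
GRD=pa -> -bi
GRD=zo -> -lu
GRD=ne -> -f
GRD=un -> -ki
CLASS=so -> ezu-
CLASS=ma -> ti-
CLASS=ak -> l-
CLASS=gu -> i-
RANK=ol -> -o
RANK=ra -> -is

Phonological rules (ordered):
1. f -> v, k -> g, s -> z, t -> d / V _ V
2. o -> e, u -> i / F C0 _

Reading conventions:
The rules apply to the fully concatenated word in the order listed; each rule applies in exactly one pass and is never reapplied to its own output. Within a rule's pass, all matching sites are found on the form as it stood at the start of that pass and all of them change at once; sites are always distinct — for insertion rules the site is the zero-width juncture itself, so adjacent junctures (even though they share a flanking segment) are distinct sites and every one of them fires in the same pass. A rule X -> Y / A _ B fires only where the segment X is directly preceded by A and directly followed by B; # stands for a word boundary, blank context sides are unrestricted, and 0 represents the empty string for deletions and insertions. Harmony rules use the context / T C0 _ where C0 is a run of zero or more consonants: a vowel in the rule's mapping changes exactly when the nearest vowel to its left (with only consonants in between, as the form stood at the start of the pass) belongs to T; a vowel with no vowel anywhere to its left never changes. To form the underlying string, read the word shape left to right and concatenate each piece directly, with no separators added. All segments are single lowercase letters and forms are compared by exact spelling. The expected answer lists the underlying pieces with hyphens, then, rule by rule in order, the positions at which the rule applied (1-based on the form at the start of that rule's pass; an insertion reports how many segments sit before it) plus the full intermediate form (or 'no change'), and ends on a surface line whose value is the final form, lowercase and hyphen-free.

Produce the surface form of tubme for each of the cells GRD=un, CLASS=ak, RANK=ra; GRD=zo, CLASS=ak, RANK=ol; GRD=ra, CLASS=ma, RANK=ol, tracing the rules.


cell GRD=un, CLASS=ak, RANK=ra:
underlying: l-tubme-ki-is
1. f -> v, k -> g, s -> z, t -> d / V _ V: fires at position(s) 7: ltubmegiis
2. o -> e, u -> i / F C0 _: no change
surface: ltubmegiis

cell GRD=zo, CLASS=ak, RANK=ol:
underlying: l-tubme-lu-o
1. f -> v, k -> g, s -> z, t -> d / V _ V: no change
2. o -> e, u -> i / F C0 _: fires at position(s) 8: ltubmelio
surface: ltubmelio

cell GRD=ra, CLASS=ma, RANK=ol:
underlying: ti-tubme-kum-o
1. f -> v, k -> g, s -> z, t -> d / V _ V: fires at position(s) 3, 8: tidubmegumo
2. o -> e, u -> i / F C0 _: fires at position(s) 4, 9: tidibmegimo
surface: tidibmegimo


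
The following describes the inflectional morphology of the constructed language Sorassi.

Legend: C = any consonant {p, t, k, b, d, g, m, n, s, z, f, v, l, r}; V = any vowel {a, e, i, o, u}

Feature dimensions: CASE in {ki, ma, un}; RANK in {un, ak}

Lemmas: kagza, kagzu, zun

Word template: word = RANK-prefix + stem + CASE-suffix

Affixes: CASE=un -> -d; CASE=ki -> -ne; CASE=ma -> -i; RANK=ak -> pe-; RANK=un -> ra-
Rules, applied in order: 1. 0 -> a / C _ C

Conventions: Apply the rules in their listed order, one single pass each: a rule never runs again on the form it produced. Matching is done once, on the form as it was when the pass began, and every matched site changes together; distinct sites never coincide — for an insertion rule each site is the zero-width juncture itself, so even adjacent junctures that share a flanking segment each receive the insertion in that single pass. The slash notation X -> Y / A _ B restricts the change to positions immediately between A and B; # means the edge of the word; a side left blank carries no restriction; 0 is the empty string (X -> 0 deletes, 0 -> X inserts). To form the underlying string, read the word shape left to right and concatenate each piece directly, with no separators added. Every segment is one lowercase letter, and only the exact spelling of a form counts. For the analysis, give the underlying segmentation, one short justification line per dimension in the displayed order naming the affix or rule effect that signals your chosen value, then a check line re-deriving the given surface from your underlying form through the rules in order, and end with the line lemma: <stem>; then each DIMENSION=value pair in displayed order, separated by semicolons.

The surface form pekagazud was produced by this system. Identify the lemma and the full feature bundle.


underlying: pe-kagzu-d
CASE=un - signalled by the affix -d
RANK=ak - signalled by the affix pe-
check: pekagzud -> pekagazud
lemma: kagzu; CASE=un; RANK=ak


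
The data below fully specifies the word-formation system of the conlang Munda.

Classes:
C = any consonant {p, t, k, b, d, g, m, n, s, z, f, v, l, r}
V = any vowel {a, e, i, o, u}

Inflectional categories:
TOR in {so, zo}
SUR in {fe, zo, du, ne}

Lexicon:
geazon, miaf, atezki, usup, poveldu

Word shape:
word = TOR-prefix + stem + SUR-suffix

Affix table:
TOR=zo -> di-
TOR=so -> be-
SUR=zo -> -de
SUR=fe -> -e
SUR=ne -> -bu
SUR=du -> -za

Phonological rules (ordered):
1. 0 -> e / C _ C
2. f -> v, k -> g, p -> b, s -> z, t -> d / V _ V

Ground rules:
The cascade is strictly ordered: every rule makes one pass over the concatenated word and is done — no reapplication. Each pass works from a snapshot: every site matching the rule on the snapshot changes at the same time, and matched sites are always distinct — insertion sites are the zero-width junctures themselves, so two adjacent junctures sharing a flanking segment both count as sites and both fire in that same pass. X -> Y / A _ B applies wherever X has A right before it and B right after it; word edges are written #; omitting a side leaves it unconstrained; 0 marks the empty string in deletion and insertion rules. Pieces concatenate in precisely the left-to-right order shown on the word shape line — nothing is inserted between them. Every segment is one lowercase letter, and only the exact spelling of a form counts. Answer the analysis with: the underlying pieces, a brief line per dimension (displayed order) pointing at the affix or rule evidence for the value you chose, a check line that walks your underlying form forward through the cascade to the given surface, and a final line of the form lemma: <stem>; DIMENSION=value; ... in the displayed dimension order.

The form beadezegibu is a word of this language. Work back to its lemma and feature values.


underlying: be-atezki-bu
TOR=so - signalled by the affix be-
SUR=ne - signalled by the affix -bu
check: beatezkibu -> beatezekibu -> beadezegibu
lemma: atezki; TOR=so; SUR=ne


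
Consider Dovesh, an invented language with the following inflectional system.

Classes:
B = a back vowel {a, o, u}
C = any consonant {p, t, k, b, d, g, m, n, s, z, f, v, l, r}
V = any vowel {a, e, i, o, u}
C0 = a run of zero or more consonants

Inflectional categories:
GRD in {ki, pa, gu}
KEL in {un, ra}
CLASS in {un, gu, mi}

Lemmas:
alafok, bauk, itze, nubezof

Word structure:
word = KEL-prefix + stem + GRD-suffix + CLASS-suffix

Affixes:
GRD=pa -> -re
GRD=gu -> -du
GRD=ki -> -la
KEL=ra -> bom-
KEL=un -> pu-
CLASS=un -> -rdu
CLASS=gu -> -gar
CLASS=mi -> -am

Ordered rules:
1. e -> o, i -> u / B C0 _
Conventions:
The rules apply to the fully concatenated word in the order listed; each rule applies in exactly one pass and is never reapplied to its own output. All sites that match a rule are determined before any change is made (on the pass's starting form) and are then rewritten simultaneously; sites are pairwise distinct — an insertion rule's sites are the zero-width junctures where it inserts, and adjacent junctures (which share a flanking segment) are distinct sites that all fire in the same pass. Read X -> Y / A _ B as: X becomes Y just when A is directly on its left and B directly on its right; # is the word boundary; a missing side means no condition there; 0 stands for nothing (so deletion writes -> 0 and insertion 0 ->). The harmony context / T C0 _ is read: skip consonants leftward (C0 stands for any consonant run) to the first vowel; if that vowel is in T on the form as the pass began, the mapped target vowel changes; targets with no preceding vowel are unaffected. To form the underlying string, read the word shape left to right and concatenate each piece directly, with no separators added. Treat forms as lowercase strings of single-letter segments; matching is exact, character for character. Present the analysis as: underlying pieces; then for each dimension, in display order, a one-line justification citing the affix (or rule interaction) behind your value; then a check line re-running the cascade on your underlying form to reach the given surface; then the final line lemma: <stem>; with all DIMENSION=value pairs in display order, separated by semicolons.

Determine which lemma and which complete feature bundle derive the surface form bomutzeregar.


underlying: bom-itze-re-gar
GRD=pa - signalled by the affix -re
KEL=ra - signalled by the affix bom-
CLASS=gu - signalled by the affix -gar
check: bomitzeregar -> bomutzeregar
lemma: itze; GRD=pa; KEL=ra; CLASS=gu


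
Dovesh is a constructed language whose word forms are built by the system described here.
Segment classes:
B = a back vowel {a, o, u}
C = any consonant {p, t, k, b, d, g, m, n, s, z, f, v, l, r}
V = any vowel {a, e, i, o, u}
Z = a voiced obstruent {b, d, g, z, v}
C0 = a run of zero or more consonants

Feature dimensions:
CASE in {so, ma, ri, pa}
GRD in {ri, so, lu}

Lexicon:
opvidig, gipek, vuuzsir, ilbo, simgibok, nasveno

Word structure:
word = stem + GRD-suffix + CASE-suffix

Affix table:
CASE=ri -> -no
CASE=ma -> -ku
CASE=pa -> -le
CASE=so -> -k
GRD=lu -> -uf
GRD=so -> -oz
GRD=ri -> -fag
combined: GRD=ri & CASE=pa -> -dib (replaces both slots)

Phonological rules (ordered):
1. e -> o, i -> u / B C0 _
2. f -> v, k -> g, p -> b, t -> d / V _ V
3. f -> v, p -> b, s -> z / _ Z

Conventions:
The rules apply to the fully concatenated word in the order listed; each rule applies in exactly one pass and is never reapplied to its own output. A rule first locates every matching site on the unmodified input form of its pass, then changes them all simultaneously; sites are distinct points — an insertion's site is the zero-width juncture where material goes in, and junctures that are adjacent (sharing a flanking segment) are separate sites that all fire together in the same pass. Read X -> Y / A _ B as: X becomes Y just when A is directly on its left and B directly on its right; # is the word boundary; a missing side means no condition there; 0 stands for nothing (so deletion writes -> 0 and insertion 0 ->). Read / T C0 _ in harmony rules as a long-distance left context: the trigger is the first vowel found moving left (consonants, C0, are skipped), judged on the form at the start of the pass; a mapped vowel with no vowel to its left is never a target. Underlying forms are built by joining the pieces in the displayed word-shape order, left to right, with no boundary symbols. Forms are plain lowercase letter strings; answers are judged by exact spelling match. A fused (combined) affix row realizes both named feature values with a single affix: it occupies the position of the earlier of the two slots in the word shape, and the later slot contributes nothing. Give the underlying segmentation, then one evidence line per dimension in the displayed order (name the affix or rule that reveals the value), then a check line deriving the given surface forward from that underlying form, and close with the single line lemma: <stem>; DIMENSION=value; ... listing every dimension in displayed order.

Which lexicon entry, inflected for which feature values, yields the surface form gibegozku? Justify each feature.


underlying: gipek-oz-ku
CASE=ma - signalled by the affix -ku
GRD=so - signalled by the affix -oz
check: gipekozku -> gipekozku -> gibegozku -> gibegozku
lemma: gipek; CASE=ma; GRD=so


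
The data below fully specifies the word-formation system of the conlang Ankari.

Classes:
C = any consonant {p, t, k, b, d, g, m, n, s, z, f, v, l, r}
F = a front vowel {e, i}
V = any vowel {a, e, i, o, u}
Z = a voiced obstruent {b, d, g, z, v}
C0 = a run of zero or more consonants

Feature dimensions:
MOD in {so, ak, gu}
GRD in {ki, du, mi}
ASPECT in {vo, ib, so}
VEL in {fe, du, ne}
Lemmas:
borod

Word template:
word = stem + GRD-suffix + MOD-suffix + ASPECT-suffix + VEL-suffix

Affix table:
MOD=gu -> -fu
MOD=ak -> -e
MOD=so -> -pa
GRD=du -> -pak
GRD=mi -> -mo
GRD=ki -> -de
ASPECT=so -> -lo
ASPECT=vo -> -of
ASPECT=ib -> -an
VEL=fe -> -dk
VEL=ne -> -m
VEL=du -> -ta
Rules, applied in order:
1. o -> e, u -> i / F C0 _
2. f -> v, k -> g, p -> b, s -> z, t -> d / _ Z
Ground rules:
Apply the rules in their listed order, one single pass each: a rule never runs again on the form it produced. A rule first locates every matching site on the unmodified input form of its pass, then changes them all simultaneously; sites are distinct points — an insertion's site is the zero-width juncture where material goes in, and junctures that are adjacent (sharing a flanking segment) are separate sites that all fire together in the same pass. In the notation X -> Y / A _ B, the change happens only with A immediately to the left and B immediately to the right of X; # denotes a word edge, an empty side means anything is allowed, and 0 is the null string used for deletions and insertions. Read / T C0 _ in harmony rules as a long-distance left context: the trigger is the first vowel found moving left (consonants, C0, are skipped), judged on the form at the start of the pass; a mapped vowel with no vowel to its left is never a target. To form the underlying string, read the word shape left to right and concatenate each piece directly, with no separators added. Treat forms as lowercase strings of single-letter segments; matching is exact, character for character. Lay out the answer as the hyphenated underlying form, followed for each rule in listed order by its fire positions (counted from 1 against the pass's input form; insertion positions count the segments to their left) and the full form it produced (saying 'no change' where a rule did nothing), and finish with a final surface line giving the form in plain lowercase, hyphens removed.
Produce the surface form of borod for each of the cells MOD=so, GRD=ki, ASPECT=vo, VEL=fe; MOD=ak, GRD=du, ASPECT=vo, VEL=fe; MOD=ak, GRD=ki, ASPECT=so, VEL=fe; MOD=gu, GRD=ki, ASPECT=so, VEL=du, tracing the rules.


cell MOD=so, GRD=ki, ASPECT=vo, VEL=fe:
underlying: borod-de-pa-of-dk
1. o -> e, u -> i / F C0 _: no change
2. f -> v, k -> g, p -> b, s -> z, t -> d / _ Z: fires at position(s) 11: boroddepaovdk
surface: boroddepaovdk

cell MOD=ak, GRD=du, ASPECT=vo, VEL=fe:
underlying: borod-pak-e-of-dk
1. o -> e, u -> i / F C0 _: fires at position(s) 10: borodpakeefdk
2. f -> v, k -> g, p -> b, s -> z, t -> d / _ Z: fires at position(s) 11: borodpakeevdk
surface: borodpakeevdk

cell MOD=ak, GRD=ki, ASPECT=so, VEL=fe:
underlying: borod-de-e-lo-dk
1. o -> e, u -> i / F C0 _: fires at position(s) 10: boroddeeledk
2. f -> v, k -> g, p -> b, s -> z, t -> d / _ Z: no change
surface: boroddeeledk

cell MOD=gu, GRD=ki, ASPECT=so, VEL=du:
underlying: borod-de-fu-lo-ta
1. o -> e, u -> i / F C0 _: fires at position(s) 9: boroddefilota
2. f -> v, k -> g, p -> b, s -> z, t -> d / _ Z: no change
surface: boroddefilota


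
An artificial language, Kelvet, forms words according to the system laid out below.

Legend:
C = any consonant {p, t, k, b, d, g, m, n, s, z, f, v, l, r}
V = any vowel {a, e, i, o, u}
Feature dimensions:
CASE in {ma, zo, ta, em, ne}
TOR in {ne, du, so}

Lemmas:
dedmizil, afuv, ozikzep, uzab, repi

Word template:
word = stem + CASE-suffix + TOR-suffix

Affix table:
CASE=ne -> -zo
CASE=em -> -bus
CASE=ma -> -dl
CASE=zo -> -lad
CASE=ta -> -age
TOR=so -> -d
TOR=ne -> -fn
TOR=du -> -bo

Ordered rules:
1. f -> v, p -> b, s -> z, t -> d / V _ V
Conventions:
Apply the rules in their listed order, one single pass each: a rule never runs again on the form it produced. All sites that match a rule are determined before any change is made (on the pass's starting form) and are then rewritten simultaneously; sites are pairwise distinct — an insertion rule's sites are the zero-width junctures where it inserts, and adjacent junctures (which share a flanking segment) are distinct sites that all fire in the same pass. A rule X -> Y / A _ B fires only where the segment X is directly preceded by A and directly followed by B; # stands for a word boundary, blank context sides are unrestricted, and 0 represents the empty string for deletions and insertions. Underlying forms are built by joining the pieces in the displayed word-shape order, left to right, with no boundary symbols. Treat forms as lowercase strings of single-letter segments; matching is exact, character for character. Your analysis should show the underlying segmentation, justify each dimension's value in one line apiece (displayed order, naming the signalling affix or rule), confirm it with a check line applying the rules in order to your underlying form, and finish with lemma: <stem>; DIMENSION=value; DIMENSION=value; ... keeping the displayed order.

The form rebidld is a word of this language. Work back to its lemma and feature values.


underlying: repi-dl-d
CASE=ma - signalled by the affix -dl
TOR=so - signalled by the affix -d
check: repidld -> rebidld
lemma: repi; CASE=ma; TOR=so


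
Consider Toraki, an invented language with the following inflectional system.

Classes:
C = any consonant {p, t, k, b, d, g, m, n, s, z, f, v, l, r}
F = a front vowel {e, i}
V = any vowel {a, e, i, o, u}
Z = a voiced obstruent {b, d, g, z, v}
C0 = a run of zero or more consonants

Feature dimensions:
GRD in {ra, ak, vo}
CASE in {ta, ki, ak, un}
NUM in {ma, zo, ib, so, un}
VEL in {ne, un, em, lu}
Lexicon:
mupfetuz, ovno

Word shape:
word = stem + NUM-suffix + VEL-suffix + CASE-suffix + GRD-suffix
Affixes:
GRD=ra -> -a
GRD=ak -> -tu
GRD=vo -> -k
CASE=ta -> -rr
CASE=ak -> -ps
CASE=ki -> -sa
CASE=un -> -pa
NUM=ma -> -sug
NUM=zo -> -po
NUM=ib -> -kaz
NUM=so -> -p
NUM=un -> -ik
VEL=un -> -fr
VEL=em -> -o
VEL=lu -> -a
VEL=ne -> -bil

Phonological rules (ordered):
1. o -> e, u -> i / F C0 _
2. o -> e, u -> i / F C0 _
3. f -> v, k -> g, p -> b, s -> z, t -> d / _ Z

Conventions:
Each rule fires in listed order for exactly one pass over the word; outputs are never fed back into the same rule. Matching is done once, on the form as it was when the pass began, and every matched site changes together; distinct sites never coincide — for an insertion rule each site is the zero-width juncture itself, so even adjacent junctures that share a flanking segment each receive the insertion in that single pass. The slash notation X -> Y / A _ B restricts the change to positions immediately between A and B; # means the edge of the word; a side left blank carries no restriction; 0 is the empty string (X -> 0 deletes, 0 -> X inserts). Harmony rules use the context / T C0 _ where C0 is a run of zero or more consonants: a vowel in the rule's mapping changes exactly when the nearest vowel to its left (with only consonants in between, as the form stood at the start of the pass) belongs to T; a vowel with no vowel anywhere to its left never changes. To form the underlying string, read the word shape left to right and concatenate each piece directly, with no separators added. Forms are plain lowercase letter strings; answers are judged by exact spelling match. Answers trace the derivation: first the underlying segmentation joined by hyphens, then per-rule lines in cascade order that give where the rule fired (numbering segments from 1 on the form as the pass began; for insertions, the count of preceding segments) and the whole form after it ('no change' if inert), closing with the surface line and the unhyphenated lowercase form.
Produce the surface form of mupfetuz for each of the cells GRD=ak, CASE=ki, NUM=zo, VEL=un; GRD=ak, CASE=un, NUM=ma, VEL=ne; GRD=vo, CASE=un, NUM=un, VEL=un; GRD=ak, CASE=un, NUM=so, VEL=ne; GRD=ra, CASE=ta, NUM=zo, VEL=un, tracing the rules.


cell GRD=ak, CASE=ki, NUM=zo, VEL=un:
underlying: mupfetuz-po-fr-sa-tu
1. o -> e, u -> i / F C0 _: fires at position(s) 7: mupfetizpofrsatu
2. o -> e, u -> i / F C0 _: fires at position(s) 10: mupfetizpefrsatu
3. f -> v, k -> g, p -> b, s -> z, t -> d / _ Z: no change
surface: mupfetizpefrsatu

cell GRD=ak, CASE=un, NUM=ma, VEL=ne:
underlying: mupfetuz-sug-bil-pa-tu
1. o -> e, u -> i / F C0 _: fires at position(s) 7: mupfetizsugbilpatu
2. o -> e, u -> i / F C0 _: fires at position(s) 10: mupfetizsigbilpatu
3. f -> v, k -> g, p -> b, s -> z, t -> d / _ Z: no change
surface: mupfetizsigbilpatu

cell GRD=vo, CASE=un, NUM=un, VEL=un:
underlying: mupfetuz-ik-fr-pa-k
1. o -> e, u -> i / F C0 _: fires at position(s) 7: mupfetizikfrpak
2. o -> e, u -> i / F C0 _: no change
3. f -> v, k -> g, p -> b, s -> z, t -> d / _ Z: no change
surface: mupfetizikfrpak

cell GRD=ak, CASE=un, NUM=so, VEL=ne:
underlying: mupfetuz-p-bil-pa-tu
1. o -> e, u -> i / F C0 _: fires at position(s) 7: mupfetizpbilpatu
2. o -> e, u -> i / F C0 _: no change
3. f -> v, k -> g, p -> b, s -> z, t -> d / _ Z: fires at position(s) 9: mupfetizbbilpatu
surface: mupfetizbbilpatu

cell GRD=ra, CASE=ta, NUM=zo, VEL=un:
underlying: mupfetuz-po-fr-rr-a
1. o -> e, u -> i / F C0 _: fires at position(s) 7: mupfetizpofrrra
2. o -> e, u -> i / F C0 _: fires at position(s) 10: mupfetizpefrrra
3. f -> v, k -> g, p -> b, s -> z, t -> d / _ Z: no change
surface: mupfetizpefrrra


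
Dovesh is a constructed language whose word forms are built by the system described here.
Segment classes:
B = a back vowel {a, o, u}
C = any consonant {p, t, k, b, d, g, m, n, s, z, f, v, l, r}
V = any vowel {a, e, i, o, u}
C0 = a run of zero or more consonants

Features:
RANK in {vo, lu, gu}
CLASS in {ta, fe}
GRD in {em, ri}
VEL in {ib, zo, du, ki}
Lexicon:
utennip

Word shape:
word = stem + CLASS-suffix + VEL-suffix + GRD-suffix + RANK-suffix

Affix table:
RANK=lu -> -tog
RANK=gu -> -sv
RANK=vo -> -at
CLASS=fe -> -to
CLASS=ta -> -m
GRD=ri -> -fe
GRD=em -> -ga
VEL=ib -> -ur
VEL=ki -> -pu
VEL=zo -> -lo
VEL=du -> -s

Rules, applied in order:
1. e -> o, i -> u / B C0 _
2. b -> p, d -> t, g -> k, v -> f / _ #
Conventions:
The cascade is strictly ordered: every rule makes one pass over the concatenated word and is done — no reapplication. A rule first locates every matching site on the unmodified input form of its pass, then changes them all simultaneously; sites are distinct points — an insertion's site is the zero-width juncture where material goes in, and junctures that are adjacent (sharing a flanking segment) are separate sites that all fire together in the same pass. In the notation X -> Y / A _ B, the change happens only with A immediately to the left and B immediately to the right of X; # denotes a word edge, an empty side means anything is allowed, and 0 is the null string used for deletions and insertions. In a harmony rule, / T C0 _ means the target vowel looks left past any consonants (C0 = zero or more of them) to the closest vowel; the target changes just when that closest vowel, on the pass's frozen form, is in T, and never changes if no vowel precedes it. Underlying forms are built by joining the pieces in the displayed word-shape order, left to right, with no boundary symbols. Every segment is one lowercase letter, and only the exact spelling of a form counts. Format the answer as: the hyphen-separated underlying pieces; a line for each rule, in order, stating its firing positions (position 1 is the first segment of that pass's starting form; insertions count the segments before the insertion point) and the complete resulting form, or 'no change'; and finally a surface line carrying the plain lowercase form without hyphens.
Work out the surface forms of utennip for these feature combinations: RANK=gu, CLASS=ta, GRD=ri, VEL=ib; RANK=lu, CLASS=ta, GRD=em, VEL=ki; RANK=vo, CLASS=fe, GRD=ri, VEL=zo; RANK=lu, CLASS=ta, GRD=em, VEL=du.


cell RANK=gu, CLASS=ta, GRD=ri, VEL=ib:
underlying: utennip-m-ur-fe-sv
1. e -> o, i -> u / B C0 _: fires at position(s) 3, 12: utonnipmurfosv
2. b -> p, d -> t, g -> k, v -> f / _ #: fires at position(s) 14: utonnipmurfosf
surface: utonnipmurfosf

cell RANK=lu, CLASS=ta, GRD=em, VEL=ki:
underlying: utennip-m-pu-ga-tog
1. e -> o, i -> u / B C0 _: fires at position(s) 3: utonnipmpugatog
2. b -> p, d -> t, g -> k, v -> f / _ #: fires at position(s) 15: utonnipmpugatok
surface: utonnipmpugatok

cell RANK=vo, CLASS=fe, GRD=ri, VEL=zo:
underlying: utennip-to-lo-fe-at
1. e -> o, i -> u / B C0 _: fires at position(s) 3, 13: utonniptolofoat
2. b -> p, d -> t, g -> k, v -> f / _ #: no change
surface: utonniptolofoat

cell RANK=lu, CLASS=ta, GRD=em, VEL=du:
underlying: utennip-m-s-ga-tog
1. e -> o, i -> u / B C0 _: fires at position(s) 3: utonnipmsgatog
2. b -> p, d -> t, g -> k, v -> f / _ #: fires at position(s) 14: utonnipmsgatok
surface: utonnipmsgatok


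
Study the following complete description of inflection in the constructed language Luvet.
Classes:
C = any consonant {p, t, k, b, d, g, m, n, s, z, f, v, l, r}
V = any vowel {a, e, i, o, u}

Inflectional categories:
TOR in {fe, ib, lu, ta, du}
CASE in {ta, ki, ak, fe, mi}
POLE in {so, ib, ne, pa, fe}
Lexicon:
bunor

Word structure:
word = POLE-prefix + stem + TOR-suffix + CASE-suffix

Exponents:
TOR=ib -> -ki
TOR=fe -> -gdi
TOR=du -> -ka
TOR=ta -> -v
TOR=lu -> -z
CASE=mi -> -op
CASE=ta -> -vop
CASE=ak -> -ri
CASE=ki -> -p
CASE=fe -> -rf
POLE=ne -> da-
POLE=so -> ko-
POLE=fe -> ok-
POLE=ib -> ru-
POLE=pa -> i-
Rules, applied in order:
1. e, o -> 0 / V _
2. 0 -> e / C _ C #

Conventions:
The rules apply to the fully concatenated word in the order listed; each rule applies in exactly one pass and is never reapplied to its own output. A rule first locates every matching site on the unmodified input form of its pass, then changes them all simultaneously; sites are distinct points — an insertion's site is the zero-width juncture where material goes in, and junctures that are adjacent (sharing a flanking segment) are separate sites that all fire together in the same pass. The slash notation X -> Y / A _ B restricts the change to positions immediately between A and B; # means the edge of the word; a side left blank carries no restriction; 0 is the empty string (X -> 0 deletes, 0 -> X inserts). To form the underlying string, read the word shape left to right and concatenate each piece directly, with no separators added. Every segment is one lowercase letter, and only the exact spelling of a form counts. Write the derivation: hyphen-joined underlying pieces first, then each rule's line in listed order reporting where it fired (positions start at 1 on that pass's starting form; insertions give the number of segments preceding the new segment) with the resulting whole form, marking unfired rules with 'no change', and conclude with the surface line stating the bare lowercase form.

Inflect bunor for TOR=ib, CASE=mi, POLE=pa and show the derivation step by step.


underlying: i-bunor-ki-op
1. e, o -> 0 / V _: fires at position(s) 9: ibunorkip
2. 0 -> e / C _ C #: no change
surface: ibunorkip


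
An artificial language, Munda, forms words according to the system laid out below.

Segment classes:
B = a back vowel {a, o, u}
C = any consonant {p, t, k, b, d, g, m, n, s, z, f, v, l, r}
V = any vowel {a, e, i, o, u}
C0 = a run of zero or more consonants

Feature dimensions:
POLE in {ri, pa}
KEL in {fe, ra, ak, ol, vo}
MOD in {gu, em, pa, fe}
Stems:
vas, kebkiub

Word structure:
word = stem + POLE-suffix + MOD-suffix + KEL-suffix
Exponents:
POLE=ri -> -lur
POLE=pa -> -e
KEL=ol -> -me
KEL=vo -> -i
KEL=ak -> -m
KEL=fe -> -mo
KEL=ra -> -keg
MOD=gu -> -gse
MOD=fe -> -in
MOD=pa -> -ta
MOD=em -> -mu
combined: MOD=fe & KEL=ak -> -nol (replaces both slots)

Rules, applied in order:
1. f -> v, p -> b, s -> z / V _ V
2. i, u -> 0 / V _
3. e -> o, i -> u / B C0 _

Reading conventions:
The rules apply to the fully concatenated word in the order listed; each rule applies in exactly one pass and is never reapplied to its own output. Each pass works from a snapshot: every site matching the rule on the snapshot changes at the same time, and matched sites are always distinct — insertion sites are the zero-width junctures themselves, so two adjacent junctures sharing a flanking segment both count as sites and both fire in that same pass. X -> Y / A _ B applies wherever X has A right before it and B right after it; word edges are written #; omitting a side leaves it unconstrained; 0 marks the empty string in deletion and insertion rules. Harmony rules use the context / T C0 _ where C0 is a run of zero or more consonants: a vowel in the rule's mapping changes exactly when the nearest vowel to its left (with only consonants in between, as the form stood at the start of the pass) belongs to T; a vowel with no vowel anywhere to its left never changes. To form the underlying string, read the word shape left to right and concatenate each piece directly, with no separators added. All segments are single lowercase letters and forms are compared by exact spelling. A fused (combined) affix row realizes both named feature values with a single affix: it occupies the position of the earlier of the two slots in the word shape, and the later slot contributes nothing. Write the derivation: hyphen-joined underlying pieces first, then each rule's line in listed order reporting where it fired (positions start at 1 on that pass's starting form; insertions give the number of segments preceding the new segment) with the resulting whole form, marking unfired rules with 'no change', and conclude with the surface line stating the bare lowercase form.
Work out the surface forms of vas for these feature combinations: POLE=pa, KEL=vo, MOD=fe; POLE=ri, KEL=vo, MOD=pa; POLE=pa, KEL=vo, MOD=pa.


cell POLE=pa, KEL=vo, MOD=fe:
underlying: vas-e-in-i
1. f -> v, p -> b, s -> z / V _ V: fires at position(s) 3: vazeini
2. i, u -> 0 / V _: fires at position(s) 5: vazeni
3. e -> o, i -> u / B C0 _: fires at position(s) 4: vazoni
surface: vazoni

cell POLE=ri, KEL=vo, MOD=pa:
underlying: vas-lur-ta-i
1. f -> v, p -> b, s -> z / V _ V: no change
2. i, u -> 0 / V _: fires at position(s) 9: vaslurta
3. e -> o, i -> u / B C0 _: no change
surface: vaslurta

cell POLE=pa, KEL=vo, MOD=pa:
underlying: vas-e-ta-i
1. f -> v, p -> b, s -> z / V _ V: fires at position(s) 3: vazetai
2. i, u -> 0 / V _: fires at position(s) 7: vazeta
3. e -> o, i -> u / B C0 _: fires at position(s) 4: vazota
surface: vazota
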